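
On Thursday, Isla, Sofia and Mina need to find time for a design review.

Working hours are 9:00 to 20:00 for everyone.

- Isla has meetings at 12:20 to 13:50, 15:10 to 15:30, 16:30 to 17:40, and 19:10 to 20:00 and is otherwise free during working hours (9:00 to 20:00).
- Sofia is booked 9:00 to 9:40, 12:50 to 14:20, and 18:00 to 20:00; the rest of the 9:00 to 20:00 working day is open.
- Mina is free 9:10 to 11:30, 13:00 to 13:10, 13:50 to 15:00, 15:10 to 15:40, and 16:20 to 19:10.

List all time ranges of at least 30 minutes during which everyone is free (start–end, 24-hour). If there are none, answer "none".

Isla free within 09:00–20:00: 09:00–12:20, 13:50–15:10, 15:30–16:30, 17:40–19:10.
Sofia free within 09:00–20:00: 09:40–12:50, 14:20–18:00.
Isla ∩ Sofia: 09:40–12:20, 14:20–15:10, 15:30–16:30, 17:40–18:00.
Isla ∩ Sofia ∩ Mina: 09:40–11:30, 14:20–15:00, 15:30–15:40, 16:20–16:30, 17:40–18:00.
Windows ≥ 30 min: 09:40–11:30, 14:20–15:00.

09:40–11:30, 14:20–15:00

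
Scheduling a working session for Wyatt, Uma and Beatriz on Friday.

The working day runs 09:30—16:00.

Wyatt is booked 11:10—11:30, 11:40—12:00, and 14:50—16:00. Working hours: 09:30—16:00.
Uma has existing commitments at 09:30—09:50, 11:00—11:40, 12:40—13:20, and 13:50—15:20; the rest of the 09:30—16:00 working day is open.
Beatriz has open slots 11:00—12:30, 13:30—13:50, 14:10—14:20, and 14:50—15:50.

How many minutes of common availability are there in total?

50 minutes

Wyatt free within 09:30–16:00: 09:30–11:10, 11:30–11:40, 12:00–14:50.
Uma free within 09:30–16:00: 09:50–11:00, 11:40–12:40, 13:20–13:50, 15:20–16:00.
Wyatt ∩ Uma: 09:50–11:00, 12:00–12:40, 13:20–13:50.
Wyatt ∩ Uma ∩ Beatriz: 12:00–12:30, 13:30–13:50.
Total common minutes: 30 + 20 = 50.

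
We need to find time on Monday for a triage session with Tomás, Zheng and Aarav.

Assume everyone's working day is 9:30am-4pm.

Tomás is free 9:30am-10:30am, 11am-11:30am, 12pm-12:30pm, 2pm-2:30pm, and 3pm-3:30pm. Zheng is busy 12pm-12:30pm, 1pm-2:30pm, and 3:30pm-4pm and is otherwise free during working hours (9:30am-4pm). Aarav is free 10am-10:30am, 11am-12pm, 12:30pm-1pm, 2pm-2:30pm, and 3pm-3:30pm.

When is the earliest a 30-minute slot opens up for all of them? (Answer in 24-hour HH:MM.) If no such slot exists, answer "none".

10:00

Zheng free within 09:30–16:00: 09:30–12:00, 12:30–13:00, 14:30–15:30.
Tomás ∩ Zheng: 09:30–10:30, 11:00–11:30, 15:00–15:30.
Tomás ∩ Zheng ∩ Aarav: 10:00–10:30, 11:00–11:30, 15:00–15:30.
Windows ≥ 30 min: 10:00–10:30, 11:00–11:30, 15:00–15:30.
Earliest such window starts at 10:00.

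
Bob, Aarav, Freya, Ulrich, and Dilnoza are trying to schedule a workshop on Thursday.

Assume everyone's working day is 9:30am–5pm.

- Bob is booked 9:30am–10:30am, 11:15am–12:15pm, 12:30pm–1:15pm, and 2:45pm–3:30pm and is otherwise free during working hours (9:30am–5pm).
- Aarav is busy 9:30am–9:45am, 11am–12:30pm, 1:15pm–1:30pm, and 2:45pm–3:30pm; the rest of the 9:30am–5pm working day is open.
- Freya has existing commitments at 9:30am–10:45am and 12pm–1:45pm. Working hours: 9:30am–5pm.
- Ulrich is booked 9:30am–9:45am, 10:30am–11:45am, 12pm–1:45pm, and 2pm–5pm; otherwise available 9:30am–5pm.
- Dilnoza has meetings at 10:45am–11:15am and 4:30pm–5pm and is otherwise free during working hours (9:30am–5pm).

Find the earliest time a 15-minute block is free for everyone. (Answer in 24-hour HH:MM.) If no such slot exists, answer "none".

Bob free within 09:30–17:00: 10:30–11:15, 12:15–12:30, 13:15–14:45, 15:30–17:00.
Aarav free within 09:30–17:00: 09:45–11:00, 12:30–13:15, 13:30–14:45, 15:30–17:00.
Freya free within 09:30–17:00: 10:45–12:00, 13:45–17:00.
Ulrich free within 09:30–17:00: 09:45–10:30, 11:45–12:00, 13:45–14:00.
Dilnoza free within 09:30–17:00: 09:30–10:45, 11:15–16:30.
Bob ∩ Aarav: 10:30–11:00, 13:30–14:45, 15:30–17:00.
Bob ∩ Aarav ∩ Freya: 10:45–11:00, 13:45–14:45, 15:30–17:00.
Bob ∩ Aarav ∩ Freya ∩ Ulrich: 13:45–14:00.
Bob ∩ Aarav ∩ Freya ∩ Ulrich ∩ Dilnoza: 13:45–14:00.
Windows ≥ 15 min: 13:45–14:00.
Earliest such window starts at 13:45.

13:45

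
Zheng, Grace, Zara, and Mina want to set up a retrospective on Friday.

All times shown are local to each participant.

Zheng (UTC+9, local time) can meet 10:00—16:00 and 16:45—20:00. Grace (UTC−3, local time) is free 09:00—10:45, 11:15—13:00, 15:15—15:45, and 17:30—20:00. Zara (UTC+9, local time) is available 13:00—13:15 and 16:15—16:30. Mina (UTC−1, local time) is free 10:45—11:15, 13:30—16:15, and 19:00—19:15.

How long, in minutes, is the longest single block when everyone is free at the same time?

Zheng → UTC: 01:00–07:00, 07:45–11:00.
Grace → UTC: 12:00–13:45, 14:15–16:00, 18:15–18:45, 20:30–23:00.
Zara → UTC: 04:00–04:15, 07:15–07:30.
Mina → UTC: 11:45–12:15, 14:30–17:15, 20:00–20:15.
Zheng ∩ Grace: (none).
Zheng ∩ Grace ∩ Zara: (none).
Zheng ∩ Grace ∩ Zara ∩ Mina: (none).
No common window.

0 minutes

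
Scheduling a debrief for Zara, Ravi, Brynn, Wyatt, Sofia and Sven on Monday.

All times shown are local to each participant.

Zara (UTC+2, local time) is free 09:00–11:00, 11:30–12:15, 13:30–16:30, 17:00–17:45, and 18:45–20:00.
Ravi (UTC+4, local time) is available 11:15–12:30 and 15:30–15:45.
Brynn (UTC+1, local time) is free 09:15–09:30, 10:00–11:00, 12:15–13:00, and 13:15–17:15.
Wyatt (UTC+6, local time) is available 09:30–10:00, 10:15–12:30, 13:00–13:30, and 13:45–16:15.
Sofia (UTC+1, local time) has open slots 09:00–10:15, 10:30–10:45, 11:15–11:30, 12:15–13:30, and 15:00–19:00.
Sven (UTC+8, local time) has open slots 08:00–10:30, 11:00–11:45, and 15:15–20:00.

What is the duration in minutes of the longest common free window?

Zara → UTC: 07:00–09:00, 09:30–10:15, 11:30–14:30, 15:00–15:45, 16:45–18:00.
Ravi → UTC: 07:15–08:30, 11:30–11:45.
Brynn → UTC: 08:15–08:30, 09:00–10:00, 11:15–12:00, 12:15–16:15.
Wyatt → UTC: 03:30–04:00, 04:15–06:30, 07:00–07:30, 07:45–10:15.
Sofia → UTC: 08:00–09:15, 09:30–09:45, 10:15–10:30, 11:15–12:30, 14:00–18:00.
Sven → UTC: 00:00–02:30, 03:00–03:45, 07:15–12:00.
Zara ∩ Ravi: 07:15–08:30, 11:30–11:45.
Zara ∩ Ravi ∩ Brynn: 08:15–08:30, 11:30–11:45.
Zara ∩ Ravi ∩ Brynn ∩ Wyatt: 08:15–08:30.
Zara ∩ Ravi ∩ Brynn ∩ Wyatt ∩ Sofia: 08:15–08:30.
Zara ∩ Ravi ∩ Brynn ∩ Wyatt ∩ Sofia ∩ Sven: 08:15–08:30.
Single common window of 15 minutes.

15 minutes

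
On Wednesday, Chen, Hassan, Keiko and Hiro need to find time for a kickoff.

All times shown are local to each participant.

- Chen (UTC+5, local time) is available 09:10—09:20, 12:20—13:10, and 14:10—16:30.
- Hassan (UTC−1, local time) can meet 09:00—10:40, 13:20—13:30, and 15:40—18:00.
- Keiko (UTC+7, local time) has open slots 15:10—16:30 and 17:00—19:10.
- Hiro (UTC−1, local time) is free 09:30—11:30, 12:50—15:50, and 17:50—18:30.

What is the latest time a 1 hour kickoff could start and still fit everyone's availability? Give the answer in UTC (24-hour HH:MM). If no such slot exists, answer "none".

10:30

Chen → UTC: 04:10–04:20, 07:20–08:10, 09:10–11:30.
Hassan → UTC: 10:00–11:40, 14:20–14:30, 16:40–19:00.
Keiko → UTC: 08:10–09:30, 10:00–12:10.
Hiro → UTC: 10:30–12:30, 13:50–16:50, 18:50–19:30.
Chen ∩ Hassan: 10:00–11:30.
Chen ∩ Hassan ∩ Keiko: 10:00–11:30.
Chen ∩ Hassan ∩ Keiko ∩ Hiro: 10:30–11:30.
Windows ≥ 60 min: 10:30–11:30.
Latest start in the last window 10:30–11:30 is 11:30 − 60 min = 10:30.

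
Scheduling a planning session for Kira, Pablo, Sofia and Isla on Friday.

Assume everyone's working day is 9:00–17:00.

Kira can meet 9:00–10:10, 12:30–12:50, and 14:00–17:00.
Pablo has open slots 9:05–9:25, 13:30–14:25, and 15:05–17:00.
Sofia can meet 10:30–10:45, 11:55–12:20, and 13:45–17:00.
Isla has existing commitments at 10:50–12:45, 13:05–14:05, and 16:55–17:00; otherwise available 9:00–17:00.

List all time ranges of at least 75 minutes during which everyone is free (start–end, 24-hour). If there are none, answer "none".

15:05–16:55

Isla free within 09:00–17:00: 09:00–10:50, 12:45–13:05, 14:05–16:55.
Kira ∩ Pablo: 09:05–09:25, 14:00–14:25, 15:05–17:00.
Kira ∩ Pablo ∩ Sofia: 14:00–14:25, 15:05–17:00.
Kira ∩ Pablo ∩ Sofia ∩ Isla: 14:05–14:25, 15:05–16:55.
Windows ≥ 75 min: 15:05–16:55.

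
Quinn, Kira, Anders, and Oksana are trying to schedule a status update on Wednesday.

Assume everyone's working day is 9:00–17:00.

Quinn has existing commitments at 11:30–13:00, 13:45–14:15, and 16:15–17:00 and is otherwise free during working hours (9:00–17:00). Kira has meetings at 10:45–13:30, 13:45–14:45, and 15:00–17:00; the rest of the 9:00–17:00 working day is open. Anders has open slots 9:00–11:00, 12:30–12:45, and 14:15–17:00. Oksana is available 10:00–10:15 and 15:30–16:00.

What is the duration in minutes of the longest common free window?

15 minutes

Quinn free within 09:00–17:00: 09:00–11:30, 13:00–13:45, 14:15–16:15.
Kira free within 09:00–17:00: 09:00–10:45, 13:30–13:45, 14:45–15:00.
Quinn ∩ Kira: 09:00–10:45, 13:30–13:45, 14:45–15:00.
Quinn ∩ Kira ∩ Anders: 09:00–10:45, 14:45–15:00.
Quinn ∩ Kira ∩ Anders ∩ Oksana: 10:00–10:15.
Single common window of 15 minutes.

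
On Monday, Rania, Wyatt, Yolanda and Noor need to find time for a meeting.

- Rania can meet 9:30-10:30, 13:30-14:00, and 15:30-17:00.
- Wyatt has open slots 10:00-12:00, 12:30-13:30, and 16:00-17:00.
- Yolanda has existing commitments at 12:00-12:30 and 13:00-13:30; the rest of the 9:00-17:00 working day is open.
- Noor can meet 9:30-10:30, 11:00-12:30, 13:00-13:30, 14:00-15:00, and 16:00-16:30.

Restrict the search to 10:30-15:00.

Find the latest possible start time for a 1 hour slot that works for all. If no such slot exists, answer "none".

none

Yolanda free within 09:00–17:00: 09:00–12:00, 12:30–13:00, 13:30–17:00.
Rania ∩ Wyatt: 10:00–10:30, 16:00–17:00.
Rania ∩ Wyatt ∩ Yolanda: 10:00–10:30, 16:00–17:00.
Rania ∩ Wyatt ∩ Yolanda ∩ Noor: 10:00–10:30, 16:00–16:30.
Restricted to 10:30–15:00: (none).
Windows ≥ 60 min: (none).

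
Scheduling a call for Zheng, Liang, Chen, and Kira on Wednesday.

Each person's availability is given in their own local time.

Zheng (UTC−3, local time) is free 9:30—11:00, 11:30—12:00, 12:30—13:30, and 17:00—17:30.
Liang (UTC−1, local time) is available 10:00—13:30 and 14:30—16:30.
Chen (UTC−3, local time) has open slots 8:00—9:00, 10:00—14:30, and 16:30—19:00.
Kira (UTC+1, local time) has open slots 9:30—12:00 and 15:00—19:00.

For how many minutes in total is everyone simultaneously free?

60 minutes

Zheng → UTC: 12:30–14:00, 14:30–15:00, 15:30–16:30, 20:00–20:30.
Liang → UTC: 11:00–14:30, 15:30–17:30.
Chen → UTC: 11:00–12:00, 13:00–17:30, 19:30–22:00.
Kira → UTC: 08:30–11:00, 14:00–18:00.
Zheng ∩ Liang: 12:30–14:00, 15:30–16:30.
Zheng ∩ Liang ∩ Chen: 13:00–14:00, 15:30–16:30.
Zheng ∩ Liang ∩ Chen ∩ Kira: 15:30–16:30.
Total common minutes: 60.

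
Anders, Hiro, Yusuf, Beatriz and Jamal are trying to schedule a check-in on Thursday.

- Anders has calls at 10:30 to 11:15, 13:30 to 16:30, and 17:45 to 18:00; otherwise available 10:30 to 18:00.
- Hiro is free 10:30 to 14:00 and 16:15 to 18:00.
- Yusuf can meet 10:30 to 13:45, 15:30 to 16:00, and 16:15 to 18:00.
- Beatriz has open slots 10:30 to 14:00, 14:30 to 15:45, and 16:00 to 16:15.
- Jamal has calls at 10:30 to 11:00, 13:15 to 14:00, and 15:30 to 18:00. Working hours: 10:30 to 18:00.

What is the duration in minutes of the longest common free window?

120 minutes

Anders free within 10:30–18:00: 11:15–13:30, 16:30–17:45.
Jamal free within 10:30–18:00: 11:00–13:15, 14:00–15:30.
Anders ∩ Hiro: 11:15–13:30, 16:30–17:45.
Anders ∩ Hiro ∩ Yusuf: 11:15–13:30, 16:30–17:45.
Anders ∩ Hiro ∩ Yusuf ∩ Beatriz: 11:15–13:30.
Anders ∩ Hiro ∩ Yusuf ∩ Beatriz ∩ Jamal: 11:15–13:15.
Single common window of 120 minutes.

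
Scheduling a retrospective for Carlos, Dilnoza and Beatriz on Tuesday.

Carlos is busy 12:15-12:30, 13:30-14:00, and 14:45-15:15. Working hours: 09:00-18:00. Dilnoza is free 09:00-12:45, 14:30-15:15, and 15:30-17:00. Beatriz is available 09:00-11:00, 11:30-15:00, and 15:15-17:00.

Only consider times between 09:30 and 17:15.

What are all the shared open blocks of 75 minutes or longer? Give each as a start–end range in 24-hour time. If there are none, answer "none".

Carlos free within 09:00–18:00: 09:00–12:15, 12:30–13:30, 14:00–14:45, 15:15–18:00.
Carlos ∩ Dilnoza: 09:00–12:15, 12:30–12:45, 14:30–14:45, 15:30–17:00.
Carlos ∩ Dilnoza ∩ Beatriz: 09:00–11:00, 11:30–12:15, 12:30–12:45, 14:30–14:45, 15:30–17:00.
Restricted to 09:30–17:15: 09:30–11:00, 11:30–12:15, 12:30–12:45, 14:30–14:45, 15:30–17:00.
Windows ≥ 75 min: 09:30–11:00, 15:30–17:00.

09:30–11:00, 15:30–17:00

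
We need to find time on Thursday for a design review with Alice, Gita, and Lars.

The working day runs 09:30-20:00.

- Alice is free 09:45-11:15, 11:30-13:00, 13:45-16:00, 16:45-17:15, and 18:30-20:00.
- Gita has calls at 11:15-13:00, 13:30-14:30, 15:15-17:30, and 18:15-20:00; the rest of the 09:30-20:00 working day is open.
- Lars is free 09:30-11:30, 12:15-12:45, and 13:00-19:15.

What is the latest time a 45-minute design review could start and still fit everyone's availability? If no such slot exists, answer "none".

14:30

Gita free within 09:30–20:00: 09:30–11:15, 13:00–13:30, 14:30–15:15, 17:30–18:15.
Alice ∩ Gita: 09:45–11:15, 14:30–15:15.
Alice ∩ Gita ∩ Lars: 09:45–11:15, 14:30–15:15.
Windows ≥ 45 min: 09:45–11:15, 14:30–15:15.
Latest start in the last window 14:30–15:15 is 15:15 − 45 min = 14:30.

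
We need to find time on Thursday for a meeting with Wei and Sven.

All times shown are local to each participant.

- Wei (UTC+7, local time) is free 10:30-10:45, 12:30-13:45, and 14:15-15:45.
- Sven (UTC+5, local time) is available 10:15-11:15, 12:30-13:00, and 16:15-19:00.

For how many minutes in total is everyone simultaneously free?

75 minutes

Wei → UTC: 03:30–03:45, 05:30–06:45, 07:15–08:45.
Sven → UTC: 05:15–06:15, 07:30–08:00, 11:15–14:00.
Wei ∩ Sven: 05:30–06:15, 07:30–08:00.
Total common minutes: 45 + 30 = 75.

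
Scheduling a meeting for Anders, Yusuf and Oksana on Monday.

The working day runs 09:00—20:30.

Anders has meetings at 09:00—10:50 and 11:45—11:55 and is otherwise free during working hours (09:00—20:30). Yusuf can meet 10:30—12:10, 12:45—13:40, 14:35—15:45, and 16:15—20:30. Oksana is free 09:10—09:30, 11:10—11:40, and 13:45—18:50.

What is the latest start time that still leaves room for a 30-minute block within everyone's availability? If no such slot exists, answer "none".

Anders free within 09:00–20:30: 10:50–11:45, 11:55–20:30.
Anders ∩ Yusuf: 10:50–11:45, 11:55–12:10, 12:45–13:40, 14:35–15:45, 16:15–20:30.
Anders ∩ Yusuf ∩ Oksana: 11:10–11:40, 14:35–15:45, 16:15–18:50.
Windows ≥ 30 min: 11:10–11:40, 14:35–15:45, 16:15–18:50.
Latest start in the last window 16:15–18:50 is 18:50 − 30 min = 18:20.

18:20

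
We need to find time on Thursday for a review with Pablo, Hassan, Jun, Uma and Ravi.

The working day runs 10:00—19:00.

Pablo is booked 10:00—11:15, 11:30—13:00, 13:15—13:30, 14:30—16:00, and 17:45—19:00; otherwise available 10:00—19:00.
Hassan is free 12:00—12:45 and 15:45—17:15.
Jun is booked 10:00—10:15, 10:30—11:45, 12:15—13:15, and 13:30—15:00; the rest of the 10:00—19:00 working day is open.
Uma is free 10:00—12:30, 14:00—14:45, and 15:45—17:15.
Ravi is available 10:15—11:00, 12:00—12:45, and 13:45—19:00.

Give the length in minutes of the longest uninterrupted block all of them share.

75 minutes

Pablo free within 10:00–19:00: 11:15–11:30, 13:00–13:15, 13:30–14:30, 16:00–17:45.
Jun free within 10:00–19:00: 10:15–10:30, 11:45–12:15, 13:15–13:30, 15:00–19:00.
Pablo ∩ Hassan: 16:00–17:15.
Pablo ∩ Hassan ∩ Jun: 16:00–17:15.
Pablo ∩ Hassan ∩ Jun ∩ Uma: 16:00–17:15.
Pablo ∩ Hassan ∩ Jun ∩ Uma ∩ Ravi: 16:00–17:15.
Single common window of 75 minutes.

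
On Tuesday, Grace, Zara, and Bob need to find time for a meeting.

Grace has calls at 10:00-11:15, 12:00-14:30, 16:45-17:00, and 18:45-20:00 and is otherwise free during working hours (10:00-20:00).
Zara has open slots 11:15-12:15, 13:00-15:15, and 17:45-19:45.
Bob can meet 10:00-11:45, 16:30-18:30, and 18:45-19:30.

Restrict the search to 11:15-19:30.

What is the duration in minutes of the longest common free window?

45 minutes

Grace free within 10:00–20:00: 11:15–12:00, 14:30–16:45, 17:00–18:45.
Grace ∩ Zara: 11:15–12:00, 14:30–15:15, 17:45–18:45.
Grace ∩ Zara ∩ Bob: 11:15–11:45, 17:45–18:30.
Restricted to 11:15–19:30: 11:15–11:45, 17:45–18:30.
Common window lengths: 30, 45 min; longest is 45.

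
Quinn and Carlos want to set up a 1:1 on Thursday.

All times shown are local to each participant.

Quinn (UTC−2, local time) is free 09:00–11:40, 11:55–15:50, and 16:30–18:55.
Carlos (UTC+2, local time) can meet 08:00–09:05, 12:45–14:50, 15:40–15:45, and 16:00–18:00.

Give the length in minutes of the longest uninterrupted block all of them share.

120 minutes

Quinn → UTC: 11:00–13:40, 13:55–17:50, 18:30–20:55.
Carlos → UTC: 06:00–07:05, 10:45–12:50, 13:40–13:45, 14:00–16:00.
Quinn ∩ Carlos: 11:00–12:50, 14:00–16:00.
Common window lengths: 110, 120 min; longest is 120.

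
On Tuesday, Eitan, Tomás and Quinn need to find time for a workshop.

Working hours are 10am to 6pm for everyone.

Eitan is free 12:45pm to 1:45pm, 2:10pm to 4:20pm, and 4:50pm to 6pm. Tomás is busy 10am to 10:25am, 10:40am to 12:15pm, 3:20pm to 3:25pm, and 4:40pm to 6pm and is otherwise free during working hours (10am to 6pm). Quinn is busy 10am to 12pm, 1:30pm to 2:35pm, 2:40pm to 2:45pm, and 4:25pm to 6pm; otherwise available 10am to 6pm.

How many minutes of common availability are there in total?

Tomás free within 10:00–18:00: 10:25–10:40, 12:15–15:20, 15:25–16:40.
Quinn free within 10:00–18:00: 12:00–13:30, 14:35–14:40, 14:45–16:25.
Eitan ∩ Tomás: 12:45–13:45, 14:10–15:20, 15:25–16:20.
Eitan ∩ Tomás ∩ Quinn: 12:45–13:30, 14:35–14:40, 14:45–15:20, 15:25–16:20.
Total common minutes: 45 + 5 + 35 + 55 = 140.

140 minutes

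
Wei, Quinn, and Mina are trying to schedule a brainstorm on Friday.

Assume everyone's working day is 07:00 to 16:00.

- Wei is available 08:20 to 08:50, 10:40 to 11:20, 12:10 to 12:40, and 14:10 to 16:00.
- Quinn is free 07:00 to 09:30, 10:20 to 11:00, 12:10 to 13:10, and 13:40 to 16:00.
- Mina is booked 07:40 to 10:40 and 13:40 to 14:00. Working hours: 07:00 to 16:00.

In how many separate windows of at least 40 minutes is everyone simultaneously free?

Mina free within 07:00–16:00: 07:00–07:40, 10:40–13:40, 14:00–16:00.
Wei ∩ Quinn: 08:20–08:50, 10:40–11:00, 12:10–12:40, 14:10–16:00.
Wei ∩ Quinn ∩ Mina: 10:40–11:00, 12:10–12:40, 14:10–16:00.
Windows ≥ 40 min: 14:10–16:00.
That's 1 window.

1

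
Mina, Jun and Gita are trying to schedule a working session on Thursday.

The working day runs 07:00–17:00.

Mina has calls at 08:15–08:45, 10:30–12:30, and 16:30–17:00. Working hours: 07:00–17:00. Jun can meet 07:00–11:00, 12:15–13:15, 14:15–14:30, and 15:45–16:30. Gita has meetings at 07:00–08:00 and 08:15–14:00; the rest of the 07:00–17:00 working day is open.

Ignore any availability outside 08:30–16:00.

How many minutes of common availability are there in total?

30 minutes

Mina free within 07:00–17:00: 07:00–08:15, 08:45–10:30, 12:30–16:30.
Gita free within 07:00–17:00: 08:00–08:15, 14:00–17:00.
Mina ∩ Jun: 07:00–08:15, 08:45–10:30, 12:30–13:15, 14:15–14:30, 15:45–16:30.
Mina ∩ Jun ∩ Gita: 08:00–08:15, 14:15–14:30, 15:45–16:30.
Restricted to 08:30–16:00: 14:15–14:30, 15:45–16:00.
Total common minutes: 15 + 15 = 30.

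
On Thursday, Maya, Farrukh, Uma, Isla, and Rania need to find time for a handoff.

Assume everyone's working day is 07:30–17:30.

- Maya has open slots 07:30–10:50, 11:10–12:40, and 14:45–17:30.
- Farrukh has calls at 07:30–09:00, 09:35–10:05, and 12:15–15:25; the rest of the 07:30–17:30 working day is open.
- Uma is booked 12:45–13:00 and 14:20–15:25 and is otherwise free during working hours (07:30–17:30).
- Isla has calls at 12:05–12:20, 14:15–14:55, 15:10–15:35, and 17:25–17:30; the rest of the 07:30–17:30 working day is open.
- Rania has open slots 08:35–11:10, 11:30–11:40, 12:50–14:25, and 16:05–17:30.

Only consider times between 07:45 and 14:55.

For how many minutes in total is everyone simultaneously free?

Farrukh free within 07:30–17:30: 09:00–09:35, 10:05–12:15, 15:25–17:30.
Uma free within 07:30–17:30: 07:30–12:45, 13:00–14:20, 15:25–17:30.
Isla free within 07:30–17:30: 07:30–12:05, 12:20–14:15, 14:55–15:10, 15:35–17:25.
Maya ∩ Farrukh: 09:00–09:35, 10:05–10:50, 11:10–12:15, 15:25–17:30.
Maya ∩ Farrukh ∩ Uma: 09:00–09:35, 10:05–10:50, 11:10–12:15, 15:25–17:30.
Maya ∩ Farrukh ∩ Uma ∩ Isla: 09:00–09:35, 10:05–10:50, 11:10–12:05, 15:35–17:25.
Maya ∩ Farrukh ∩ Uma ∩ Isla ∩ Rania: 09:00–09:35, 10:05–10:50, 11:30–11:40, 16:05–17:25.
Restricted to 07:45–14:55: 09:00–09:35, 10:05–10:50, 11:30–11:40.
Total common minutes: 35 + 45 + 10 = 90.

90 minutes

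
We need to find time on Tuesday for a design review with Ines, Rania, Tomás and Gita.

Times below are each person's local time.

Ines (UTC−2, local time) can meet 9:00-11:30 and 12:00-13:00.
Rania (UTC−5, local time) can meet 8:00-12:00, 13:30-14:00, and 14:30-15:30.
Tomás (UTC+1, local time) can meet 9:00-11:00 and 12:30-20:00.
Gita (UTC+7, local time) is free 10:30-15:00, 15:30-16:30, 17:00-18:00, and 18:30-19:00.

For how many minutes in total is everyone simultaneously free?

Ines → UTC: 11:00–13:30, 14:00–15:00.
Rania → UTC: 13:00–17:00, 18:30–19:00, 19:30–20:30.
Tomás → UTC: 08:00–10:00, 11:30–19:00.
Gita → UTC: 03:30–08:00, 08:30–09:30, 10:00–11:00, 11:30–12:00.
Ines ∩ Rania: 13:00–13:30, 14:00–15:00.
Ines ∩ Rania ∩ Tomás: 13:00–13:30, 14:00–15:00.
Ines ∩ Rania ∩ Tomás ∩ Gita: (none).
Total common minutes: 0.

0 minutes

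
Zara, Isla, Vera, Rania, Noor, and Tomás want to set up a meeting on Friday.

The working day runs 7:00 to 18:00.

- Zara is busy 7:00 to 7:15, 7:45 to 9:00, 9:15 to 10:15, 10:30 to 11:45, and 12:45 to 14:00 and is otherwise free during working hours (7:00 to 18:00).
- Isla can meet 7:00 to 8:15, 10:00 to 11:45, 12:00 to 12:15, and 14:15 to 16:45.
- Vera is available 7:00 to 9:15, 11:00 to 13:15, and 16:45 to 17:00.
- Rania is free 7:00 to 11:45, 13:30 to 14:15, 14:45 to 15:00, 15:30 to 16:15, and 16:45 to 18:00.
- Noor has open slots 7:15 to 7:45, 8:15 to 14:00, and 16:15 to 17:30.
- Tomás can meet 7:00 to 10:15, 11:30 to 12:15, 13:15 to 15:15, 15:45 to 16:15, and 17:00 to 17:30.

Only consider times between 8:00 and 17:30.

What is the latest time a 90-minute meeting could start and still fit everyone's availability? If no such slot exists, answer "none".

none

Zara free within 07:00–18:00: 07:15–07:45, 09:00–09:15, 10:15–10:30, 11:45–12:45, 14:00–18:00.
Zara ∩ Isla: 07:15–07:45, 10:15–10:30, 12:00–12:15, 14:15–16:45.
Zara ∩ Isla ∩ Vera: 07:15–07:45, 12:00–12:15.
Zara ∩ Isla ∩ Vera ∩ Rania: 07:15–07:45.
Zara ∩ Isla ∩ Vera ∩ Rania ∩ Noor: 07:15–07:45.
Zara ∩ Isla ∩ Vera ∩ Rania ∩ Noor ∩ Tomás: 07:15–07:45.
Restricted to 08:00–17:30: (none).
Windows ≥ 90 min: (none).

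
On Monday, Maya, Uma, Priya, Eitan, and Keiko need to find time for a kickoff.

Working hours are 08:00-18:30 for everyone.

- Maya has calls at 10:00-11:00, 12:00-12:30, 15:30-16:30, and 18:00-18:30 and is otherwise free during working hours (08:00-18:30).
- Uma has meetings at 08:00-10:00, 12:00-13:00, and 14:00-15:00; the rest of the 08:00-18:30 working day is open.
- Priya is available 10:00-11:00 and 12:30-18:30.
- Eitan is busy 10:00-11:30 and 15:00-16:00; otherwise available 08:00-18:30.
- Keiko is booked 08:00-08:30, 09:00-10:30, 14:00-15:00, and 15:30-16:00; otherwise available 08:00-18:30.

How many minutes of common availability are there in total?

150 minutes

Maya free within 08:00–18:30: 08:00–10:00, 11:00–12:00, 12:30–15:30, 16:30–18:00.
Uma free within 08:00–18:30: 10:00–12:00, 13:00–14:00, 15:00–18:30.
Eitan free within 08:00–18:30: 08:00–10:00, 11:30–15:00, 16:00–18:30.
Keiko free within 08:00–18:30: 08:30–09:00, 10:30–14:00, 15:00–15:30, 16:00–18:30.
Maya ∩ Uma: 11:00–12:00, 13:00–14:00, 15:00–15:30, 16:30–18:00.
Maya ∩ Uma ∩ Priya: 13:00–14:00, 15:00–15:30, 16:30–18:00.
Maya ∩ Uma ∩ Priya ∩ Eitan: 13:00–14:00, 16:30–18:00.
Maya ∩ Uma ∩ Priya ∩ Eitan ∩ Keiko: 13:00–14:00, 16:30–18:00.
Total common minutes: 60 + 90 = 150.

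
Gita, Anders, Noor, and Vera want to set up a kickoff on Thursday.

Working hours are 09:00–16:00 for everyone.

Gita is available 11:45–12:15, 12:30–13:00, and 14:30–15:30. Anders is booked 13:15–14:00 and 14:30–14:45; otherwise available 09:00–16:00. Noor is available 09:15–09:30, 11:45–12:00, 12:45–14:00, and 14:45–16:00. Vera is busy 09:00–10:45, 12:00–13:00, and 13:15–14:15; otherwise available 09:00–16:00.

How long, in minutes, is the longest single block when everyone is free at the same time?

Anders free within 09:00–16:00: 09:00–13:15, 14:00–14:30, 14:45–16:00.
Vera free within 09:00–16:00: 10:45–12:00, 13:00–13:15, 14:15–16:00.
Gita ∩ Anders: 11:45–12:15, 12:30–13:00, 14:45–15:30.
Gita ∩ Anders ∩ Noor: 11:45–12:00, 12:45–13:00, 14:45–15:30.
Gita ∩ Anders ∩ Noor ∩ Vera: 11:45–12:00, 14:45–15:30.
Common window lengths: 15, 45 min; longest is 45.

45 minutes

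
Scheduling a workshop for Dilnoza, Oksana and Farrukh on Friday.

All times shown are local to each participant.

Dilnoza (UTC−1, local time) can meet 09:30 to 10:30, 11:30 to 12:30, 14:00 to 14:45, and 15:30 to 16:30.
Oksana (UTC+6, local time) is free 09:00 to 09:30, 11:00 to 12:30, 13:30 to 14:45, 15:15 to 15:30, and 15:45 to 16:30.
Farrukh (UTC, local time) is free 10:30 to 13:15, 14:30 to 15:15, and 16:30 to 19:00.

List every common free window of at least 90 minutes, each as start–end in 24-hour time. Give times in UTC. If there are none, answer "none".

none

Dilnoza → UTC: 10:30–11:30, 12:30–13:30, 15:00–15:45, 16:30–17:30.
Oksana → UTC: 03:00–03:30, 05:00–06:30, 07:30–08:45, 09:15–09:30, 09:45–10:30.
Farrukh → UTC: 10:30–13:15, 14:30–15:15, 16:30–19:00.
Dilnoza ∩ Oksana: (none).
Dilnoza ∩ Oksana ∩ Farrukh: (none).
Windows ≥ 90 min: (none).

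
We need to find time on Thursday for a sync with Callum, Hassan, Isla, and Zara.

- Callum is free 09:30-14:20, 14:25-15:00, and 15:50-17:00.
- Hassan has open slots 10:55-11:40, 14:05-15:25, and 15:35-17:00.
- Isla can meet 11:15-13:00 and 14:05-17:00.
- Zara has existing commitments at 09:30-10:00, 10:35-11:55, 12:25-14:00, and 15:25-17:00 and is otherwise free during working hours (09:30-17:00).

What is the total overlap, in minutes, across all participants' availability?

50 minutes

Zara free within 09:30–17:00: 10:00–10:35, 11:55–12:25, 14:00–15:25.
Callum ∩ Hassan: 10:55–11:40, 14:05–14:20, 14:25–15:00, 15:50–17:00.
Callum ∩ Hassan ∩ Isla: 11:15–11:40, 14:05–14:20, 14:25–15:00, 15:50–17:00.
Callum ∩ Hassan ∩ Isla ∩ Zara: 14:05–14:20, 14:25–15:00.
Total common minutes: 15 + 35 = 50.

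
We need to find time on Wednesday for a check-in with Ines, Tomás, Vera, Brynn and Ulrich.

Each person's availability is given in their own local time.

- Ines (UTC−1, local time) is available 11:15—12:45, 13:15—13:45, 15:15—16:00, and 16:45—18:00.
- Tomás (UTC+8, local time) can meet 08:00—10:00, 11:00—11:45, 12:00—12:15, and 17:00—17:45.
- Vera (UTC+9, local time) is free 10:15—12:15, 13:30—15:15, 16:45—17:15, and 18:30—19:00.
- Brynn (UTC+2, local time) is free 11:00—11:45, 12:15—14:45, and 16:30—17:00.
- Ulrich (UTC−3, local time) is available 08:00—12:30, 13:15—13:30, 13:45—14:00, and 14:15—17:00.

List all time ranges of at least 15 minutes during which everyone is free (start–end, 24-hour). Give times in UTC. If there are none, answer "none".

none

Ines → UTC: 12:15–13:45, 14:15–14:45, 16:15–17:00, 17:45–19:00.
Tomás → UTC: 00:00–02:00, 03:00–03:45, 04:00–04:15, 09:00–09:45.
Vera → UTC: 01:15–03:15, 04:30–06:15, 07:45–08:15, 09:30–10:00.
Brynn → UTC: 09:00–09:45, 10:15–12:45, 14:30–15:00.
Ulrich → UTC: 11:00–15:30, 16:15–16:30, 16:45–17:00, 17:15–20:00.
Ines ∩ Tomás: (none).
Ines ∩ Tomás ∩ Vera: (none).
Ines ∩ Tomás ∩ Vera ∩ Brynn: (none).
Ines ∩ Tomás ∩ Vera ∩ Brynn ∩ Ulrich: (none).
Windows ≥ 15 min: (none).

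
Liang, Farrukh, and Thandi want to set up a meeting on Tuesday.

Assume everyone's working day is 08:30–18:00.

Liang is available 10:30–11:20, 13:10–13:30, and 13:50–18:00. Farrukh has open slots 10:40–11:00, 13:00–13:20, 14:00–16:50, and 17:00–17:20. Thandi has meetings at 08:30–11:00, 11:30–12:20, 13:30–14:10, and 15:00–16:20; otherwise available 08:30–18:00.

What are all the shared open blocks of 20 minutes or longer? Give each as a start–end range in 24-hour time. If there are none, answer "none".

14:10–15:00, 16:20–16:50, 17:00–17:20

Thandi free within 08:30–18:00: 11:00–11:30, 12:20–13:30, 14:10–15:00, 16:20–18:00.
Liang ∩ Farrukh: 10:40–11:00, 13:10–13:20, 14:00–16:50, 17:00–17:20.
Liang ∩ Farrukh ∩ Thandi: 13:10–13:20, 14:10–15:00, 16:20–16:50, 17:00–17:20.
Windows ≥ 20 min: 14:10–15:00, 16:20–16:50, 17:00–17:20.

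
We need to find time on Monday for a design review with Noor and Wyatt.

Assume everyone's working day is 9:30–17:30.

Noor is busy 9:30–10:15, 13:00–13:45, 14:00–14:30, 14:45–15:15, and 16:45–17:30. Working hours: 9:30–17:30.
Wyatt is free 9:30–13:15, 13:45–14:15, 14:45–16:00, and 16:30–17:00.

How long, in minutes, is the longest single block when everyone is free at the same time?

Noor free within 09:30–17:30: 10:15–13:00, 13:45–14:00, 14:30–14:45, 15:15–16:45.
Noor ∩ Wyatt: 10:15–13:00, 13:45–14:00, 15:15–16:00, 16:30–16:45.
Common window lengths: 165, 15, 45, 15 min; longest is 165.

165 minutes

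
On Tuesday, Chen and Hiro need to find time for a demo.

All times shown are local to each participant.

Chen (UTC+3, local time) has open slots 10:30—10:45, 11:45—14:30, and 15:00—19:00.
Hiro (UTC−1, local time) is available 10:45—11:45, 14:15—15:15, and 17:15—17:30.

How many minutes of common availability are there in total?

90 minutes

Chen → UTC: 07:30–07:45, 08:45–11:30, 12:00–16:00.
Hiro → UTC: 11:45–12:45, 15:15–16:15, 18:15–18:30.
Chen ∩ Hiro: 12:00–12:45, 15:15–16:00.
Total common minutes: 45 + 45 = 90.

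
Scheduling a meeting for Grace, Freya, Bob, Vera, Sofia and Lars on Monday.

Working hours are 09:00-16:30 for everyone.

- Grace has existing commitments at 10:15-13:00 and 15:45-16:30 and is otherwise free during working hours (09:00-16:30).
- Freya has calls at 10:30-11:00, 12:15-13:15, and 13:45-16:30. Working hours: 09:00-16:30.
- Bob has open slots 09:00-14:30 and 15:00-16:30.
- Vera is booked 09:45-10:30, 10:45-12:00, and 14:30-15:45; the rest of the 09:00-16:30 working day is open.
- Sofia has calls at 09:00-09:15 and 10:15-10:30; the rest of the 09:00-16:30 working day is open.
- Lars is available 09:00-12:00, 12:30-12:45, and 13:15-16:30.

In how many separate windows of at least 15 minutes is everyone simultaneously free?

Grace free within 09:00–16:30: 09:00–10:15, 13:00–15:45.
Freya free within 09:00–16:30: 09:00–10:30, 11:00–12:15, 13:15–13:45.
Vera free within 09:00–16:30: 09:00–09:45, 10:30–10:45, 12:00–14:30, 15:45–16:30.
Sofia free within 09:00–16:30: 09:15–10:15, 10:30–16:30.
Grace ∩ Freya: 09:00–10:15, 13:15–13:45.
Grace ∩ Freya ∩ Bob: 09:00–10:15, 13:15–13:45.
Grace ∩ Freya ∩ Bob ∩ Vera: 09:00–09:45, 13:15–13:45.
Grace ∩ Freya ∩ Bob ∩ Vera ∩ Sofia: 09:15–09:45, 13:15–13:45.
Grace ∩ Freya ∩ Bob ∩ Vera ∩ Sofia ∩ Lars: 09:15–09:45, 13:15–13:45.
Windows ≥ 15 min: 09:15–09:45, 13:15–13:45.
That's 2 windows.

2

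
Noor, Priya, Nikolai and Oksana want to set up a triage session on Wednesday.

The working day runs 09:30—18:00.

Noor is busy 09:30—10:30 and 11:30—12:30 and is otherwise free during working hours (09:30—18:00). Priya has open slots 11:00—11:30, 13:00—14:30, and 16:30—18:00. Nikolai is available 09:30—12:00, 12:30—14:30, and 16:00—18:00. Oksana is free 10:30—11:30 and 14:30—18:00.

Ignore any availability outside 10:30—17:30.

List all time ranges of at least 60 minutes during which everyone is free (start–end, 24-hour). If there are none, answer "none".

16:30–17:30

Noor free within 09:30–18:00: 10:30–11:30, 12:30–18:00.
Noor ∩ Priya: 11:00–11:30, 13:00–14:30, 16:30–18:00.
Noor ∩ Priya ∩ Nikolai: 11:00–11:30, 13:00–14:30, 16:30–18:00.
Noor ∩ Priya ∩ Nikolai ∩ Oksana: 11:00–11:30, 16:30–18:00.
Restricted to 10:30–17:30: 11:00–11:30, 16:30–17:30.
Windows ≥ 60 min: 16:30–17:30.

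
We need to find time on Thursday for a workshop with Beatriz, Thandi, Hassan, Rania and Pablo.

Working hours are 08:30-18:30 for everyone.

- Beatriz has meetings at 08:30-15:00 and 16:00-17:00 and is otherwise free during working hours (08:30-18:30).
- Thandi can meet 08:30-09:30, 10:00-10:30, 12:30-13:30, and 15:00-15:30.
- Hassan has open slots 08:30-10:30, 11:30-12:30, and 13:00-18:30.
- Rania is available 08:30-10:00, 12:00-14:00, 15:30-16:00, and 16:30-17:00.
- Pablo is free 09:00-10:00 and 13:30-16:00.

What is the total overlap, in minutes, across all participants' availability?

Beatriz free within 08:30–18:30: 15:00–16:00, 17:00–18:30.
Beatriz ∩ Thandi: 15:00–15:30.
Beatriz ∩ Thandi ∩ Hassan: 15:00–15:30.
Beatriz ∩ Thandi ∩ Hassan ∩ Rania: (none).
Beatriz ∩ Thandi ∩ Hassan ∩ Rania ∩ Pablo: (none).
Total common minutes: 0.

0 minutes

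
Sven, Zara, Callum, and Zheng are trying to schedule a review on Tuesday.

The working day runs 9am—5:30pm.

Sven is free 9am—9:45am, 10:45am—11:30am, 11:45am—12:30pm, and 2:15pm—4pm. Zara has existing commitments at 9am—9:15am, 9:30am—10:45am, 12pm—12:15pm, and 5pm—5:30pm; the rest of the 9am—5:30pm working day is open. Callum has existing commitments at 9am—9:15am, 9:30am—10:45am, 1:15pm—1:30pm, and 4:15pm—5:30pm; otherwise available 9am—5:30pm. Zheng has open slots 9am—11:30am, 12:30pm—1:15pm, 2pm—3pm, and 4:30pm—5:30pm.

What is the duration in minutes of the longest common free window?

45 minutes

Zara free within 09:00–17:30: 09:15–09:30, 10:45–12:00, 12:15–17:00.
Callum free within 09:00–17:30: 09:15–09:30, 10:45–13:15, 13:30–16:15.
Sven ∩ Zara: 09:15–09:30, 10:45–11:30, 11:45–12:00, 12:15–12:30, 14:15–16:00.
Sven ∩ Zara ∩ Callum: 09:15–09:30, 10:45–11:30, 11:45–12:00, 12:15–12:30, 14:15–16:00.
Sven ∩ Zara ∩ Callum ∩ Zheng: 09:15–09:30, 10:45–11:30, 14:15–15:00.
Common window lengths: 15, 45, 45 min; longest is 45.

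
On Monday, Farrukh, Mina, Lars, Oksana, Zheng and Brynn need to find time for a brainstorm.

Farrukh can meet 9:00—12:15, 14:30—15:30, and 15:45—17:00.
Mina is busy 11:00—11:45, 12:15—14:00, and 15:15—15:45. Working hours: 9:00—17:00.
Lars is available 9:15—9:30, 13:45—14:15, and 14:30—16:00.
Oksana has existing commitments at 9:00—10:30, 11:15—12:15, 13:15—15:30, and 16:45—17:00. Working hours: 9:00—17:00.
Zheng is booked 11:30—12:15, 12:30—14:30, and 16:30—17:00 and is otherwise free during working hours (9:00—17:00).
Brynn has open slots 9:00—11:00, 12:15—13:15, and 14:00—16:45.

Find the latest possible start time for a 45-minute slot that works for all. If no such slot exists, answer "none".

Mina free within 09:00–17:00: 09:00–11:00, 11:45–12:15, 14:00–15:15, 15:45–17:00.
Oksana free within 09:00–17:00: 10:30–11:15, 12:15–13:15, 15:30–16:45.
Zheng free within 09:00–17:00: 09:00–11:30, 12:15–12:30, 14:30–16:30.
Farrukh ∩ Mina: 09:00–11:00, 11:45–12:15, 14:30–15:15, 15:45–17:00.
Farrukh ∩ Mina ∩ Lars: 09:15–09:30, 14:30–15:15, 15:45–16:00.
Farrukh ∩ Mina ∩ Lars ∩ Oksana: 15:45–16:00.
Farrukh ∩ Mina ∩ Lars ∩ Oksana ∩ Zheng: 15:45–16:00.
Farrukh ∩ Mina ∩ Lars ∩ Oksana ∩ Zheng ∩ Brynn: 15:45–16:00.
Windows ≥ 45 min: (none).

none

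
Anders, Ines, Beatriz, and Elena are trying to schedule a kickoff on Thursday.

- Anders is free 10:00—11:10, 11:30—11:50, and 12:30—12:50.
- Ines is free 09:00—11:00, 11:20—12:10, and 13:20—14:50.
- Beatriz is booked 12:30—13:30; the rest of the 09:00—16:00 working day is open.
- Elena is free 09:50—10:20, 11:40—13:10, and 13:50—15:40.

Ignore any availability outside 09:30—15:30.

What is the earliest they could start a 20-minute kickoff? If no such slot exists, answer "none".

10:00

Beatriz free within 09:00–16:00: 09:00–12:30, 13:30–16:00.
Anders ∩ Ines: 10:00–11:00, 11:30–11:50.
Anders ∩ Ines ∩ Beatriz: 10:00–11:00, 11:30–11:50.
Anders ∩ Ines ∩ Beatriz ∩ Elena: 10:00–10:20, 11:40–11:50.
Restricted to 09:30–15:30: 10:00–10:20, 11:40–11:50.
Windows ≥ 20 min: 10:00–10:20.
Earliest such window starts at 10:00.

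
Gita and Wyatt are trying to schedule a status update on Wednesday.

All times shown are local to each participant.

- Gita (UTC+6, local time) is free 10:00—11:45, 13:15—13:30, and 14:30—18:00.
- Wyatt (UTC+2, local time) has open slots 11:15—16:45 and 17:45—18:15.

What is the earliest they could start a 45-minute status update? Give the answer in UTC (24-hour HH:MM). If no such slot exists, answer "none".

09:15

Gita → UTC: 04:00–05:45, 07:15–07:30, 08:30–12:00.
Wyatt → UTC: 09:15–14:45, 15:45–16:15.
Gita ∩ Wyatt: 09:15–12:00.
Windows ≥ 45 min: 09:15–12:00.
Earliest such window starts at 09:15.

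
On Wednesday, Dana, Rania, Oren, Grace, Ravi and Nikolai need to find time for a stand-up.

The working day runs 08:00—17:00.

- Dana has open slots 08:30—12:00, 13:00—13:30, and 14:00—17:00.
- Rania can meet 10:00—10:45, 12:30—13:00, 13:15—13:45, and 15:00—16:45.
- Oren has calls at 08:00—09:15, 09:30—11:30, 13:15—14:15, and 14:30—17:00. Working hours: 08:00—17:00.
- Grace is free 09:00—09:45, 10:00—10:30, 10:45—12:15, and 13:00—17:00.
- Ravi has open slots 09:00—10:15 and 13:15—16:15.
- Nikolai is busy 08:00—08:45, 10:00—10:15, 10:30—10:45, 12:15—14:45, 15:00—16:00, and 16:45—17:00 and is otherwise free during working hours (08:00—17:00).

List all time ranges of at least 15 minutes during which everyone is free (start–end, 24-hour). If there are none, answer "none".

Oren free within 08:00–17:00: 09:15–09:30, 11:30–13:15, 14:15–14:30.
Nikolai free within 08:00–17:00: 08:45–10:00, 10:15–10:30, 10:45–12:15, 14:45–15:00, 16:00–16:45.
Dana ∩ Rania: 10:00–10:45, 13:15–13:30, 15:00–16:45.
Dana ∩ Rania ∩ Oren: (none).
Dana ∩ Rania ∩ Oren ∩ Grace: (none).
Dana ∩ Rania ∩ Oren ∩ Grace ∩ Ravi: (none).
Dana ∩ Rania ∩ Oren ∩ Grace ∩ Ravi ∩ Nikolai: (none).
Windows ≥ 15 min: (none).

none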